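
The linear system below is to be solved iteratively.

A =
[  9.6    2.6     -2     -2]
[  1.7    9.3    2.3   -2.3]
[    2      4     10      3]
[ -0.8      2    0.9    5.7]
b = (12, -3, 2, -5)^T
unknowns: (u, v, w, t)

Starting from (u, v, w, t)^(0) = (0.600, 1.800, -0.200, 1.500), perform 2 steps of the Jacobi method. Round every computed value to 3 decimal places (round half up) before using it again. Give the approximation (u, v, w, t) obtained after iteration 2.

Iteration 1:
  u = (12 - (2.6)·1.800 - (-2)·-0.200 - (-2)·1.500) / (9.6) = 1.033
  v = (-3 - (1.7)·0.600 - (2.3)·-0.200 - (-2.3)·1.500) / (9.3) = -0.012
  w = (2 - (2)·0.600 - (4)·1.800 - (3)·1.500) / (10) = -1.090
  t = (-5 - (-0.8)·0.600 - (2)·1.800 - (0.9)·-0.200) / (5.7) = -1.393
Iteration 2:
  u = (12 - (2.6)·-0.012 - (-2)·-1.090 - (-2)·-1.393) / (9.6) = 0.736
  v = (-3 - (1.7)·1.033 - (2.3)·-1.090 - (-2.3)·-1.393) / (9.3) = -0.586
  w = (2 - (2)·1.033 - (4)·-0.012 - (3)·-1.393) / (10) = 0.416
  t = (-5 - (-0.8)·1.033 - (2)·-0.012 - (0.9)·-1.090) / (5.7) = -0.556

(0.736, -0.586, 0.416, -0.556)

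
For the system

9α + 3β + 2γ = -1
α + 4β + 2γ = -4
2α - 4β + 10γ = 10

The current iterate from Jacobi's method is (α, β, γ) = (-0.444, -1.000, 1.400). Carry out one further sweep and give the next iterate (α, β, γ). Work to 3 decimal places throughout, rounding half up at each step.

(-0.089, -1.589, 0.689)

One sweep:
  α = (-1 - (3)·-1.000 - (2)·1.400) / (9) = -0.089
  β = (-4 - (1)·-0.444 - (2)·1.400) / (4) = -1.589
  γ = (10 - (2)·-0.444 - (-4)·-1.000) / (10) = 0.689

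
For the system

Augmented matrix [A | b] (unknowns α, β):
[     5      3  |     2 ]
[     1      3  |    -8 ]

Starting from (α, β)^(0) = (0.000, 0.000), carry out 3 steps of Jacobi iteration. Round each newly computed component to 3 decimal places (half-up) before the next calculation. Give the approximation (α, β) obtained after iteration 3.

(2.080, -3.333)

Iteration 1:
  α = (2 - (3)·0.000) / (5) = 0.400
  β = (-8 - (1)·0.000) / (3) = -2.667
Iteration 2:
  α = (2 - (3)·-2.667) / (5) = 2.000
  β = (-8 - (1)·0.400) / (3) = -2.800
Iteration 3:
  α = (2 - (3)·-2.800) / (5) = 2.080
  β = (-8 - (1)·2.000) / (3) = -3.333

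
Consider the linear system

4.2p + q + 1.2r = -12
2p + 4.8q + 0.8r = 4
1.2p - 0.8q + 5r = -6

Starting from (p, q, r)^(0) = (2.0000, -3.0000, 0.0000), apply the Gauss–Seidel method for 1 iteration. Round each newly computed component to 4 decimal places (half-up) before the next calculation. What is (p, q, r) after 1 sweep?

Iteration 1:
  p = (-12 - (1)·-3.0000 - (1.2)·0.0000) / (4.2) = -2.1429
  q = (4 - (2)·-2.1429 - (0.8)·0.0000) / (4.8) = 1.7262
  r = (-6 - (1.2)·-2.1429 - (-0.8)·1.7262) / (5) = -0.4095

(-2.1429, 1.7262, -0.4095)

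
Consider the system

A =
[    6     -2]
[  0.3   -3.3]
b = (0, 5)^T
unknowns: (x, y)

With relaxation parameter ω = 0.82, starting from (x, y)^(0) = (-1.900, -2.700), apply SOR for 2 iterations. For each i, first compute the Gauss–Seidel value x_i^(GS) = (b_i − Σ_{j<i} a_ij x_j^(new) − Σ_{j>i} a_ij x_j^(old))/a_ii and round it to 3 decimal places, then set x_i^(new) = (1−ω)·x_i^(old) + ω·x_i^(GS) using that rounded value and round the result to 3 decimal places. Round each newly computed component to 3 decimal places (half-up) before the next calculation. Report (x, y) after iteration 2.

Iteration 1:
  x: GS value = (0 - (-2)·-2.700) / (6) = -0.900;  x ← (1−ω)·-1.900 + ω·-0.900 = -1.080
  y: GS value = (5 - (0.3)·-1.080) / (-3.3) = -1.613;  y ← (1−ω)·-2.700 + ω·-1.613 = -1.809
Iteration 2:
  x: GS value = (0 - (-2)·-1.809) / (6) = -0.603;  x ← (1−ω)·-1.080 + ω·-0.603 = -0.689
  y: GS value = (5 - (0.3)·-0.689) / (-3.3) = -1.578;  y ← (1−ω)·-1.809 + ω·-1.578 = -1.620

(-0.689, -1.620)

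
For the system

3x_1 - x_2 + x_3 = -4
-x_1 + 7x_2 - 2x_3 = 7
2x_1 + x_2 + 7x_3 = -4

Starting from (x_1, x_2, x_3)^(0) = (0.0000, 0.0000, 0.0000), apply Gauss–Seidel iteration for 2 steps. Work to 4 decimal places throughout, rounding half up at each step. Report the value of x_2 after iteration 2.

Iteration 1:
  x_1 = (-4 - (-1)·0.0000 - (1)·0.0000) / (3) = -1.3333
  x_2 = (7 - (-1)·-1.3333 - (-2)·0.0000) / (7) = 0.8095
  x_3 = (-4 - (2)·-1.3333 - (1)·0.8095) / (7) = -0.3061
Iteration 2:
  x_1 = (-4 - (-1)·0.8095 - (1)·-0.3061) / (3) = -0.9615
  x_2 = (7 - (-1)·-0.9615 - (-2)·-0.3061) / (7) = 0.7752
  x_3 = (-4 - (2)·-0.9615 - (1)·0.7752) / (7) = -0.4075

0.7752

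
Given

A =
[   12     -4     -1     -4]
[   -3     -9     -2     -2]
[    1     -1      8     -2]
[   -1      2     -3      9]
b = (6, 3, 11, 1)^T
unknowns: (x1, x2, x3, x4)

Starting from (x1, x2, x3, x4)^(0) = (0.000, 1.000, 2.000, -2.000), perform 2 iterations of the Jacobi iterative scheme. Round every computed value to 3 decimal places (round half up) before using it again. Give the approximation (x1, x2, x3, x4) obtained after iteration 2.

Iteration 1:
  x1 = (6 - (-4)·1.000 - (-1)·2.000 - (-4)·-2.000) / (12) = 0.333
  x2 = (3 - (-3)·0.000 - (-2)·2.000 - (-2)·-2.000) / (-9) = -0.333
  x3 = (11 - (1)·0.000 - (-1)·1.000 - (-2)·-2.000) / (8) = 1.000
  x4 = (1 - (-1)·0.000 - (2)·1.000 - (-3)·2.000) / (9) = 0.556
Iteration 2:
  x1 = (6 - (-4)·-0.333 - (-1)·1.000 - (-4)·0.556) / (12) = 0.658
  x2 = (3 - (-3)·0.333 - (-2)·1.000 - (-2)·0.556) / (-9) = -0.790
  x3 = (11 - (1)·0.333 - (-1)·-0.333 - (-2)·0.556) / (8) = 1.431
  x4 = (1 - (-1)·0.333 - (2)·-0.333 - (-3)·1.000) / (9) = 0.555

(0.658, -0.790, 1.431, 0.555)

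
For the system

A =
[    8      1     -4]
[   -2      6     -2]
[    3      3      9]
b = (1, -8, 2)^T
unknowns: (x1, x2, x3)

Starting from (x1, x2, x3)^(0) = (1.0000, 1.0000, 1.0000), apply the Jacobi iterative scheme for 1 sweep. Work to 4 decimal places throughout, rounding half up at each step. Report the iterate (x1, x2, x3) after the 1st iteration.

Iteration 1:
  x1 = (1 - (1)·1.0000 - (-4)·1.0000) / (8) = 0.5000
  x2 = (-8 - (-2)·1.0000 - (-2)·1.0000) / (6) = -0.6667
  x3 = (2 - (3)·1.0000 - (3)·1.0000) / (9) = -0.4444

(0.5000, -0.6667, -0.4444)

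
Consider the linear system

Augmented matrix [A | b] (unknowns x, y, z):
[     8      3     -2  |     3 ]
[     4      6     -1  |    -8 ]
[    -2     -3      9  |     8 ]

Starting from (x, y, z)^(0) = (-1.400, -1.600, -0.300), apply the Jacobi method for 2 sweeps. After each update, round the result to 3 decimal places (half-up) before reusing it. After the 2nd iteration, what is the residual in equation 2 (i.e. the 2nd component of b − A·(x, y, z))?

Iteration 1:
  x = (3 - (3)·-1.600 - (-2)·-0.300) / (8) = 0.900
  y = (-8 - (4)·-1.400 - (-1)·-0.300) / (6) = -0.450
  z = (8 - (-2)·-1.400 - (-3)·-1.600) / (9) = 0.044
Iteration 2:
  x = (3 - (3)·-0.450 - (-2)·0.044) / (8) = 0.555
  y = (-8 - (4)·0.900 - (-1)·0.044) / (6) = -1.926
  z = (8 - (-2)·0.900 - (-3)·-0.450) / (9) = 0.939
Residual b − A·x = (6.216, 2.275, -5.119)

2.275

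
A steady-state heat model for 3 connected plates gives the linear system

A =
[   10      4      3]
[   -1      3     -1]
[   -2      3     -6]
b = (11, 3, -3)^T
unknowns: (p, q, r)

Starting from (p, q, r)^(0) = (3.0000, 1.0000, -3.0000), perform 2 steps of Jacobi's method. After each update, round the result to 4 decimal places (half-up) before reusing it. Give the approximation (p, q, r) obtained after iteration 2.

(0.7000, 1.5333, 0.4667)

Iteration 1:
  p = (11 - (4)·1.0000 - (3)·-3.0000) / (10) = 1.6000
  q = (3 - (-1)·3.0000 - (-1)·-3.0000) / (3) = 1.0000
  r = (-3 - (-2)·3.0000 - (3)·1.0000) / (-6) = 0.0000
Iteration 2:
  p = (11 - (4)·1.0000 - (3)·0.0000) / (10) = 0.7000
  q = (3 - (-1)·1.6000 - (-1)·0.0000) / (3) = 1.5333
  r = (-3 - (-2)·1.6000 - (3)·1.0000) / (-6) = 0.4667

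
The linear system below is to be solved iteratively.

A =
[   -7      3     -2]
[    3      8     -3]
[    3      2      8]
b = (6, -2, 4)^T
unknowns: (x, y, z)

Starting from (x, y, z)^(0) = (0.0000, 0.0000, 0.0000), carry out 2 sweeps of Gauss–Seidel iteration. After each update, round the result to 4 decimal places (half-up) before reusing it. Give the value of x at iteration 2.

Iteration 1:
  x = (6 - (3)·0.0000 - (-2)·0.0000) / (-7) = -0.8571
  y = (-2 - (3)·-0.8571 - (-3)·0.0000) / (8) = 0.0714
  z = (4 - (3)·-0.8571 - (2)·0.0714) / (8) = 0.8036
Iteration 2:
  x = (6 - (3)·0.0714 - (-2)·0.8036) / (-7) = -1.0561
  y = (-2 - (3)·-1.0561 - (-3)·0.8036) / (8) = 0.4474
  z = (4 - (3)·-1.0561 - (2)·0.4474) / (8) = 0.7842

-1.0561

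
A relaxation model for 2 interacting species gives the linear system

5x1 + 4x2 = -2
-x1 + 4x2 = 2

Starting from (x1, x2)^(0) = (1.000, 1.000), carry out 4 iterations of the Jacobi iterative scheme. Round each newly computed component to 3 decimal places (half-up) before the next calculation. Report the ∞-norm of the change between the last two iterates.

Iteration 1:
  x1 = (-2 - (4)·1.000) / (5) = -1.200
  x2 = (2 - (-1)·1.000) / (4) = 0.750
Iteration 2:
  x1 = (-2 - (4)·0.750) / (5) = -1.000
  x2 = (2 - (-1)·-1.200) / (4) = 0.200
Iteration 3:
  x1 = (-2 - (4)·0.200) / (5) = -0.560
  x2 = (2 - (-1)·-1.000) / (4) = 0.250
Iteration 4:
  x1 = (-2 - (4)·0.250) / (5) = -0.600
  x2 = (2 - (-1)·-0.560) / (4) = 0.360
Change: (-0.040, 0.110) → max |·| = 0.110

0.110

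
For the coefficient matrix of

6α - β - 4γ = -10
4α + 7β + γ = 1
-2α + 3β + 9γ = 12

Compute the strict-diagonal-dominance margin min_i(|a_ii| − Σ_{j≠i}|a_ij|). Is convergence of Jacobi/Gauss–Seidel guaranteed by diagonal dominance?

1

row 1: |6| − (1+4) = 1
row 2: |7| − (4+1) = 2
row 3: |9| − (2+3) = 4
minimum over rows = 1 → strictly diagonally dominant (convergence guaranteed)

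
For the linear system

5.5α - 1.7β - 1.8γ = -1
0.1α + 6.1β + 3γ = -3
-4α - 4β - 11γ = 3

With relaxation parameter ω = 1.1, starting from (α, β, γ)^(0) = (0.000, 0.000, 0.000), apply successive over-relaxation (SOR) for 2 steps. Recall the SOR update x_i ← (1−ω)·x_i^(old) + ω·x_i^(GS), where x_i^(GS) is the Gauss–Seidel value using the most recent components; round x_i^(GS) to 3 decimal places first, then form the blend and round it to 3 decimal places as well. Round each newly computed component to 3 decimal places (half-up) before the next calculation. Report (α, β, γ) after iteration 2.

(-0.364, -0.479, 0.038)

Iteration 1:
  α: GS value = (-1 - (-1.7)·0.000 - (-1.8)·0.000) / (5.5) = -0.182;  α ← (1−ω)·0.000 + ω·-0.182 = -0.200
  β: GS value = (-3 - (0.1)·-0.200 - (3)·0.000) / (6.1) = -0.489;  β ← (1−ω)·0.000 + ω·-0.489 = -0.538
  γ: GS value = (3 - (-4)·-0.200 - (-4)·-0.538) / (-11) = -0.004;  γ ← (1−ω)·0.000 + ω·-0.004 = -0.004
Iteration 2:
  α: GS value = (-1 - (-1.7)·-0.538 - (-1.8)·-0.004) / (5.5) = -0.349;  α ← (1−ω)·-0.200 + ω·-0.349 = -0.364
  β: GS value = (-3 - (0.1)·-0.364 - (3)·-0.004) / (6.1) = -0.484;  β ← (1−ω)·-0.538 + ω·-0.484 = -0.479
  γ: GS value = (3 - (-4)·-0.364 - (-4)·-0.479) / (-11) = 0.034;  γ ← (1−ω)·-0.004 + ω·0.034 = 0.038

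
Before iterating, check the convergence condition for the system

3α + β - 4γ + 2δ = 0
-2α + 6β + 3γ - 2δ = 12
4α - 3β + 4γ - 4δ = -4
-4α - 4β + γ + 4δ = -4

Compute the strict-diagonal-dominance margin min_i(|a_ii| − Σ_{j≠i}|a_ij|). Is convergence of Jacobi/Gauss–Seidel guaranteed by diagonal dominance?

row 1: |3| − (1+4+2) = -4
row 2: |6| − (2+3+2) = -1
row 3: |4| − (4+3+4) = -7
row 4: |4| − (4+4+1) = -5
minimum over rows = -7 → not strictly diagonally dominant

-7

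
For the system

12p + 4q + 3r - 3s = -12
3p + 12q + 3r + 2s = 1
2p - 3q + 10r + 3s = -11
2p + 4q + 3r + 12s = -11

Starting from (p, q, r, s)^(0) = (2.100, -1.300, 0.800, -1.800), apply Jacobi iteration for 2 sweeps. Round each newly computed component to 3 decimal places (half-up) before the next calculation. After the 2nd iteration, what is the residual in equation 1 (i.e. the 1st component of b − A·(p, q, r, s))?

Iteration 1:
  p = (-12 - (4)·-1.300 - (3)·0.800 - (-3)·-1.800) / (12) = -1.217
  q = (1 - (3)·2.100 - (3)·0.800 - (2)·-1.800) / (12) = -0.342
  r = (-11 - (2)·2.100 - (-3)·-1.300 - (3)·-1.800) / (10) = -1.370
  s = (-11 - (2)·2.100 - (4)·-1.300 - (3)·0.800) / (12) = -1.033
Iteration 2:
  p = (-12 - (4)·-0.342 - (3)·-1.370 - (-3)·-1.033) / (12) = -0.802
  q = (1 - (3)·-1.217 - (3)·-1.370 - (2)·-1.033) / (12) = 0.902
  r = (-11 - (2)·-1.217 - (-3)·-0.342 - (3)·-1.033) / (10) = -0.649
  s = (-11 - (2)·-1.217 - (4)·-0.342 - (3)·-1.370) / (12) = -0.257
Residual b − A·x = (-4.808, -4.957, 0.571, -7.973)

-4.808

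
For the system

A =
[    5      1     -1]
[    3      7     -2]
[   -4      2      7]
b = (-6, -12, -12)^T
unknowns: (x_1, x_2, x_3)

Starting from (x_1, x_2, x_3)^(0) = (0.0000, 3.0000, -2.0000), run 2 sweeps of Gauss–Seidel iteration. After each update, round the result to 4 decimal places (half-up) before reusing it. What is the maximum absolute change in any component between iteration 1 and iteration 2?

0.7510

Iteration 1:
  x_1 = (-6 - (1)·3.0000 - (-1)·-2.0000) / (5) = -2.2000
  x_2 = (-12 - (3)·-2.2000 - (-2)·-2.0000) / (7) = -1.3429
  x_3 = (-12 - (-4)·-2.2000 - (2)·-1.3429) / (7) = -2.5877
Iteration 2:
  x_1 = (-6 - (1)·-1.3429 - (-1)·-2.5877) / (5) = -1.4490
  x_2 = (-12 - (3)·-1.4490 - (-2)·-2.5877) / (7) = -1.8326
  x_3 = (-12 - (-4)·-1.4490 - (2)·-1.8326) / (7) = -2.0187
Change: (0.7510, -0.4897, 0.5690) → max |·| = 0.7510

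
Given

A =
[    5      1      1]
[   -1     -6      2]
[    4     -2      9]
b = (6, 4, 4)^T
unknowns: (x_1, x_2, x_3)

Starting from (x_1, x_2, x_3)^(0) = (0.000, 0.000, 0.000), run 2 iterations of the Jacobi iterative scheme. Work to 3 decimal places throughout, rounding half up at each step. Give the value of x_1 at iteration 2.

Iteration 1:
  x_1 = (6 - (1)·0.000 - (1)·0.000) / (5) = 1.200
  x_2 = (4 - (-1)·0.000 - (2)·0.000) / (-6) = -0.667
  x_3 = (4 - (4)·0.000 - (-2)·0.000) / (9) = 0.444
Iteration 2:
  x_1 = (6 - (1)·-0.667 - (1)·0.444) / (5) = 1.245
  x_2 = (4 - (-1)·1.200 - (2)·0.444) / (-6) = -0.719
  x_3 = (4 - (4)·1.200 - (-2)·-0.667) / (9) = -0.237

1.245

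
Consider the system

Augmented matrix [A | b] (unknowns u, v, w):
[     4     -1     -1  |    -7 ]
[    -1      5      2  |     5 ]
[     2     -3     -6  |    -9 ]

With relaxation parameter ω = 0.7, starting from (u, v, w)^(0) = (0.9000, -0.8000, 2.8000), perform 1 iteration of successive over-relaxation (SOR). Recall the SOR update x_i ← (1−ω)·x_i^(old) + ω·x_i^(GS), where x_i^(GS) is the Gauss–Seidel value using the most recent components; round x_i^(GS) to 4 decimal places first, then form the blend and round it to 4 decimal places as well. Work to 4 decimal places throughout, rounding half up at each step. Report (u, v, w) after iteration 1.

(-0.6050, -0.4087, 1.8919)

Iteration 1:
  u: GS value = (-7 - (-1)·-0.8000 - (-1)·2.8000) / (4) = -1.2500;  u ← (1−ω)·0.9000 + ω·-1.2500 = -0.6050
  v: GS value = (5 - (-1)·-0.6050 - (2)·2.8000) / (5) = -0.2410;  v ← (1−ω)·-0.8000 + ω·-0.2410 = -0.4087
  w: GS value = (-9 - (2)·-0.6050 - (-3)·-0.4087) / (-6) = 1.5027;  w ← (1−ω)·2.8000 + ω·1.5027 = 1.8919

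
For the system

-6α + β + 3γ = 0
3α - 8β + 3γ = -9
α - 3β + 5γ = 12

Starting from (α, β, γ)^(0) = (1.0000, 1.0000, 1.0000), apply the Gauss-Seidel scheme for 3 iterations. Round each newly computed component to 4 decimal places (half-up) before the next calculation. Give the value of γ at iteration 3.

Iteration 1:
  α = (0 - (1)·1.0000 - (3)·1.0000) / (-6) = 0.6667
  β = (-9 - (3)·0.6667 - (3)·1.0000) / (-8) = 1.7500
  γ = (12 - (1)·0.6667 - (-3)·1.7500) / (5) = 3.3167
Iteration 2:
  α = (0 - (1)·1.7500 - (3)·3.3167) / (-6) = 1.9500
  β = (-9 - (3)·1.9500 - (3)·3.3167) / (-8) = 3.1000
  γ = (12 - (1)·1.9500 - (-3)·3.1000) / (5) = 3.8700
Iteration 3:
  α = (0 - (1)·3.1000 - (3)·3.8700) / (-6) = 2.4517
  β = (-9 - (3)·2.4517 - (3)·3.8700) / (-8) = 3.4956
  γ = (12 - (1)·2.4517 - (-3)·3.4956) / (5) = 4.0070

4.0070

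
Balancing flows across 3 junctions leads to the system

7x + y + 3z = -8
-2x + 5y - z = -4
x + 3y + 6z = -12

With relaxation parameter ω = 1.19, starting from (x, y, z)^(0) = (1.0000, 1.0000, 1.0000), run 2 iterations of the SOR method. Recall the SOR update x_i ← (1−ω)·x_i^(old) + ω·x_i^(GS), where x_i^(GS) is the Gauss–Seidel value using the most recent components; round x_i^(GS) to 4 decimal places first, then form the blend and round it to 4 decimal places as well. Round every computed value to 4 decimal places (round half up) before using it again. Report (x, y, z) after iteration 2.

Iteration 1:
  x: GS value = (-8 - (1)·1.0000 - (3)·1.0000) / (7) = -1.7143;  x ← (1−ω)·1.0000 + ω·-1.7143 = -2.2300
  y: GS value = (-4 - (-2)·-2.2300 - (-1)·1.0000) / (5) = -1.4920;  y ← (1−ω)·1.0000 + ω·-1.4920 = -1.9655
  z: GS value = (-12 - (1)·-2.2300 - (3)·-1.9655) / (6) = -0.6456;  z ← (1−ω)·1.0000 + ω·-0.6456 = -0.9583
Iteration 2:
  x: GS value = (-8 - (1)·-1.9655 - (3)·-0.9583) / (7) = -0.4514;  x ← (1−ω)·-2.2300 + ω·-0.4514 = -0.1135
  y: GS value = (-4 - (-2)·-0.1135 - (-1)·-0.9583) / (5) = -1.0371;  y ← (1−ω)·-1.9655 + ω·-1.0371 = -0.8607
  z: GS value = (-12 - (1)·-0.1135 - (3)·-0.8607) / (6) = -1.5507;  z ← (1−ω)·-0.9583 + ω·-1.5507 = -1.6633

(-0.1135, -0.8607, -1.6633)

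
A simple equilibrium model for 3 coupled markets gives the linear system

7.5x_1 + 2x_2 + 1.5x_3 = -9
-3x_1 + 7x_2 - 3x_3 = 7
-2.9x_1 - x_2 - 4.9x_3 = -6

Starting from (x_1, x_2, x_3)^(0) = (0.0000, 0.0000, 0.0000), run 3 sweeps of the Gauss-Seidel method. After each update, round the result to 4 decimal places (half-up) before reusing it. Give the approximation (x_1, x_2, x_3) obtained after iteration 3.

(-1.8850, 1.0546, 2.1249)

Iteration 1:
  x_1 = (-9 - (2)·0.0000 - (1.5)·0.0000) / (7.5) = -1.2000
  x_2 = (7 - (-3)·-1.2000 - (-3)·0.0000) / (7) = 0.4857
  x_3 = (-6 - (-2.9)·-1.2000 - (-1)·0.4857) / (-4.9) = 1.8356
Iteration 2:
  x_1 = (-9 - (2)·0.4857 - (1.5)·1.8356) / (7.5) = -1.6966
  x_2 = (7 - (-3)·-1.6966 - (-3)·1.8356) / (7) = 1.0596
  x_3 = (-6 - (-2.9)·-1.6966 - (-1)·1.0596) / (-4.9) = 2.0124
Iteration 3:
  x_1 = (-9 - (2)·1.0596 - (1.5)·2.0124) / (7.5) = -1.8850
  x_2 = (7 - (-3)·-1.8850 - (-3)·2.0124) / (7) = 1.0546
  x_3 = (-6 - (-2.9)·-1.8850 - (-1)·1.0546) / (-4.9) = 2.1249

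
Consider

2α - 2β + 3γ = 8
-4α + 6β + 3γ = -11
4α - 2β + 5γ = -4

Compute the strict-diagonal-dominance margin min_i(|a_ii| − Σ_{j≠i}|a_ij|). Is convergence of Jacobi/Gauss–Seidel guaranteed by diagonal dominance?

row 1: |2| − (2+3) = -3
row 2: |6| − (4+3) = -1
row 3: |5| − (4+2) = -1
minimum over rows = -3 → not strictly diagonally dominant

-3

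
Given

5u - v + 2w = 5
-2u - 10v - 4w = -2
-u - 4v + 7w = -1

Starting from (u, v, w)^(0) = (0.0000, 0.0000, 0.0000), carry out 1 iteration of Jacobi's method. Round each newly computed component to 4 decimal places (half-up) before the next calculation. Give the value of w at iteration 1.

-0.1429

Iteration 1:
  u = (5 - (-1)·0.0000 - (2)·0.0000) / (5) = 1.0000
  v = (-2 - (-2)·0.0000 - (-4)·0.0000) / (-10) = 0.2000
  w = (-1 - (-1)·0.0000 - (-4)·0.0000) / (7) = -0.1429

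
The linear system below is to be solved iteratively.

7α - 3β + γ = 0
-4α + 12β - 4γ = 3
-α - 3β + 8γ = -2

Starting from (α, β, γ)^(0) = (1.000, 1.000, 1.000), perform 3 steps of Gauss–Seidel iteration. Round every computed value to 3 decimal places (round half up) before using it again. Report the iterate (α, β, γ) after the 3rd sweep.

Iteration 1:
  α = (0 - (-3)·1.000 - (1)·1.000) / (7) = 0.286
  β = (3 - (-4)·0.286 - (-4)·1.000) / (12) = 0.679
  γ = (-2 - (-1)·0.286 - (-3)·0.679) / (8) = 0.040
Iteration 2:
  α = (0 - (-3)·0.679 - (1)·0.040) / (7) = 0.285
  β = (3 - (-4)·0.285 - (-4)·0.040) / (12) = 0.358
  γ = (-2 - (-1)·0.285 - (-3)·0.358) / (8) = -0.080
Iteration 3:
  α = (0 - (-3)·0.358 - (1)·-0.080) / (7) = 0.165
  β = (3 - (-4)·0.165 - (-4)·-0.080) / (12) = 0.278
  γ = (-2 - (-1)·0.165 - (-3)·0.278) / (8) = -0.125

(0.165, 0.278, -0.125)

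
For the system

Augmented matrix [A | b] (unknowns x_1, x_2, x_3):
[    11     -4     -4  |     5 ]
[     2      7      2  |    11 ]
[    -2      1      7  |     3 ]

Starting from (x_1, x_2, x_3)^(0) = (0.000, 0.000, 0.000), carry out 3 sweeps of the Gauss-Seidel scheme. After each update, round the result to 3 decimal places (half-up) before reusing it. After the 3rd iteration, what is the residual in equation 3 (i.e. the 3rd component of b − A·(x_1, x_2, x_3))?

Iteration 1:
  x_1 = (5 - (-4)·0.000 - (-4)·0.000) / (11) = 0.455
  x_2 = (11 - (2)·0.455 - (2)·0.000) / (7) = 1.441
  x_3 = (3 - (-2)·0.455 - (1)·1.441) / (7) = 0.353
Iteration 2:
  x_1 = (5 - (-4)·1.441 - (-4)·0.353) / (11) = 1.107
  x_2 = (11 - (2)·1.107 - (2)·0.353) / (7) = 1.154
  x_3 = (3 - (-2)·1.107 - (1)·1.154) / (7) = 0.580
Iteration 3:
  x_1 = (5 - (-4)·1.154 - (-4)·0.580) / (11) = 1.085
  x_2 = (11 - (2)·1.085 - (2)·0.580) / (7) = 1.096
  x_3 = (3 - (-2)·1.085 - (1)·1.096) / (7) = 0.582
Residual b − A·x = (-0.223, -0.006, 0.000)

0.000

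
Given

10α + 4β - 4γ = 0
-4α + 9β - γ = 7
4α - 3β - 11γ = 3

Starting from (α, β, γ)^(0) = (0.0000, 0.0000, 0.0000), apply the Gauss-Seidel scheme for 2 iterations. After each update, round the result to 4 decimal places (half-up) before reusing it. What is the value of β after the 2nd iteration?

0.4994

Iteration 1:
  α = (0 - (4)·0.0000 - (-4)·0.0000) / (10) = 0.0000
  β = (7 - (-4)·0.0000 - (-1)·0.0000) / (9) = 0.7778
  γ = (3 - (4)·0.0000 - (-3)·0.7778) / (-11) = -0.4849
Iteration 2:
  α = (0 - (4)·0.7778 - (-4)·-0.4849) / (10) = -0.5051
  β = (7 - (-4)·-0.5051 - (-1)·-0.4849) / (9) = 0.4994
  γ = (3 - (4)·-0.5051 - (-3)·0.4994) / (-11) = -0.5926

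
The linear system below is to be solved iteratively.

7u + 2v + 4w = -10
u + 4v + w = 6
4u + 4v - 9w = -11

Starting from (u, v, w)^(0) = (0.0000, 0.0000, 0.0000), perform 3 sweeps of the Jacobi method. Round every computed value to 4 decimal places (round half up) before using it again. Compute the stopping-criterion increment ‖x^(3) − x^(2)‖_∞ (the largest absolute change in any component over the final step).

Iteration 1:
  u = (-10 - (2)·0.0000 - (4)·0.0000) / (7) = -1.4286
  v = (6 - (1)·0.0000 - (1)·0.0000) / (4) = 1.5000
  w = (-11 - (4)·0.0000 - (4)·0.0000) / (-9) = 1.2222
Iteration 2:
  u = (-10 - (2)·1.5000 - (4)·1.2222) / (7) = -2.5555
  v = (6 - (1)·-1.4286 - (1)·1.2222) / (4) = 1.5516
  w = (-11 - (4)·-1.4286 - (4)·1.5000) / (-9) = 1.2540
Iteration 3:
  u = (-10 - (2)·1.5516 - (4)·1.2540) / (7) = -2.5885
  v = (6 - (1)·-2.5555 - (1)·1.2540) / (4) = 1.8254
  w = (-11 - (4)·-2.5555 - (4)·1.5516) / (-9) = 0.7760
Change: (-0.0330, 0.2738, -0.4780) → max |·| = 0.4780

0.4780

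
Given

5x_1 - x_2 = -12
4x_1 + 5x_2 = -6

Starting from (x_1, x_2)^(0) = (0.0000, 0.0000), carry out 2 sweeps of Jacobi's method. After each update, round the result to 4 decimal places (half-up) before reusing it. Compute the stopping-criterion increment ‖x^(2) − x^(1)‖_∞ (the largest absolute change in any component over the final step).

Iteration 1:
  x_1 = (-12 - (-1)·0.0000) / (5) = -2.4000
  x_2 = (-6 - (4)·0.0000) / (5) = -1.2000
Iteration 2:
  x_1 = (-12 - (-1)·-1.2000) / (5) = -2.6400
  x_2 = (-6 - (4)·-2.4000) / (5) = 0.7200
Change: (-0.2400, 1.9200) → max |·| = 1.9200

1.9200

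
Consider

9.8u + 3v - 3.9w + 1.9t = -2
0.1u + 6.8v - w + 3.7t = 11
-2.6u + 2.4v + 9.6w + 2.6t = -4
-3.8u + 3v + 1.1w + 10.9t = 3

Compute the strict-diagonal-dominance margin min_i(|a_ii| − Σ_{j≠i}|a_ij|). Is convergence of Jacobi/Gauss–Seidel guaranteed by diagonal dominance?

row 1: |9.8| − (3+3.9+1.9) = 1
row 2: |6.8| − (0.1+1+3.7) = 2
row 3: |9.6| − (2.6+2.4+2.6) = 2
row 4: |10.9| − (3.8+3+1.1) = 3
minimum over rows = 1 → strictly diagonally dominant (convergence guaranteed)

1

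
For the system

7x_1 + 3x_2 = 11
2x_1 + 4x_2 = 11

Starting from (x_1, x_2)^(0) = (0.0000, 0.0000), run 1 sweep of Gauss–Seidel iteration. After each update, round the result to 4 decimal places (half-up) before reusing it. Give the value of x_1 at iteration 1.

Iteration 1:
  x_1 = (11 - (3)·0.0000) / (7) = 1.5714
  x_2 = (11 - (2)·1.5714) / (4) = 1.9643

1.5714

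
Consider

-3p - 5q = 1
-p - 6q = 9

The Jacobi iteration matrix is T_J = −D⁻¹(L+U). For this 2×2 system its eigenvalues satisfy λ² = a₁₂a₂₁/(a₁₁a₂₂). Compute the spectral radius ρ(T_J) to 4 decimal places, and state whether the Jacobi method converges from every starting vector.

0.5270

a₁₂a₂₁/(a₁₁a₂₂) = (-5)·(-1) / ((-3)·(-6)) = 0.277778
ρ = √|0.277778| = √0.277778 = 0.5270
ρ < 1, so Jacobi converges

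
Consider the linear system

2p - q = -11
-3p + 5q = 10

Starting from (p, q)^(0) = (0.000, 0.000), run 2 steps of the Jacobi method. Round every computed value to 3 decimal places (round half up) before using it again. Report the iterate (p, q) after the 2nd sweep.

Iteration 1:
  p = (-11 - (-1)·0.000) / (2) = -5.500
  q = (10 - (-3)·0.000) / (5) = 2.000
Iteration 2:
  p = (-11 - (-1)·2.000) / (2) = -4.500
  q = (10 - (-3)·-5.500) / (5) = -1.300

(-4.500, -1.300)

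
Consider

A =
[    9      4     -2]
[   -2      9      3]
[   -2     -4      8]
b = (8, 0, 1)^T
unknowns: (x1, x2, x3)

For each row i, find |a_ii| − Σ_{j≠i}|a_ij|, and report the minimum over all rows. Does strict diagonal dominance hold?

2

row 1: |9| − (4+2) = 3
row 2: |9| − (2+3) = 4
row 3: |8| − (2+4) = 2
minimum over rows = 2 → strictly diagonally dominant (convergence guaranteed)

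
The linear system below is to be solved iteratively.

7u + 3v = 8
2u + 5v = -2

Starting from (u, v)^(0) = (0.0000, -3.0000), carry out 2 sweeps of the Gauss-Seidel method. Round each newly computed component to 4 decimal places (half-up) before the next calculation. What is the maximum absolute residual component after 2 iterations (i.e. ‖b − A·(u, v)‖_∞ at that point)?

Iteration 1:
  u = (8 - (3)·-3.0000) / (7) = 2.4286
  v = (-2 - (2)·2.4286) / (5) = -1.3714
Iteration 2:
  u = (8 - (3)·-1.3714) / (7) = 1.7306
  v = (-2 - (2)·1.7306) / (5) = -1.0922
Residual b − A·x = (-0.8376, -0.0002); ∞-norm = 0.8376

0.8376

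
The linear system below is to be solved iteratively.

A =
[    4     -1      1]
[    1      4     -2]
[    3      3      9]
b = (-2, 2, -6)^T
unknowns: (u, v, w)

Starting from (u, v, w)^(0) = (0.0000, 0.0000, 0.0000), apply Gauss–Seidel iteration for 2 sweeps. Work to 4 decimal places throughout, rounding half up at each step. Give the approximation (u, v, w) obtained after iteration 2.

(-0.1667, 0.1875, -0.6736)

Iteration 1:
  u = (-2 - (-1)·0.0000 - (1)·0.0000) / (4) = -0.5000
  v = (2 - (1)·-0.5000 - (-2)·0.0000) / (4) = 0.6250
  w = (-6 - (3)·-0.5000 - (3)·0.6250) / (9) = -0.7083
Iteration 2:
  u = (-2 - (-1)·0.6250 - (1)·-0.7083) / (4) = -0.1667
  v = (2 - (1)·-0.1667 - (-2)·-0.7083) / (4) = 0.1875
  w = (-6 - (3)·-0.1667 - (3)·0.1875) / (9) = -0.6736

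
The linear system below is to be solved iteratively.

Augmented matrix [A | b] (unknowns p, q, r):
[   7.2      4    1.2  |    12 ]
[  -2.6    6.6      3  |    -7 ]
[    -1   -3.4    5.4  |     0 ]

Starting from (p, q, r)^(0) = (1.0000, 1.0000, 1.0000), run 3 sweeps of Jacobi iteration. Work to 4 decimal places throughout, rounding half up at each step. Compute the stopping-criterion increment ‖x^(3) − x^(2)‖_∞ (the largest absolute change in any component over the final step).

Iteration 1:
  p = (12 - (4)·1.0000 - (1.2)·1.0000) / (7.2) = 0.9444
  q = (-7 - (-2.6)·1.0000 - (3)·1.0000) / (6.6) = -1.1212
  r = (0 - (-1)·1.0000 - (-3.4)·1.0000) / (5.4) = 0.8148
Iteration 2:
  p = (12 - (4)·-1.1212 - (1.2)·0.8148) / (7.2) = 2.1538
  q = (-7 - (-2.6)·0.9444 - (3)·0.8148) / (6.6) = -1.0589
  r = (0 - (-1)·0.9444 - (-3.4)·-1.1212) / (5.4) = -0.5311
Iteration 3:
  p = (12 - (4)·-1.0589 - (1.2)·-0.5311) / (7.2) = 2.3435
  q = (-7 - (-2.6)·2.1538 - (3)·-0.5311) / (6.6) = 0.0293
  r = (0 - (-1)·2.1538 - (-3.4)·-1.0589) / (5.4) = -0.2679
Change: (0.1897, 1.0882, 0.2632) → max |·| = 1.0882

1.0882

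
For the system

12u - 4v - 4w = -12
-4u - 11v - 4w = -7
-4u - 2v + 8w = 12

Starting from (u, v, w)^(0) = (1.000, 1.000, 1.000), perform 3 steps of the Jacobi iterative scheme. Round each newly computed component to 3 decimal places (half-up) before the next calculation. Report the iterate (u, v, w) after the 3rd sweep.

Iteration 1:
  u = (-12 - (-4)·1.000 - (-4)·1.000) / (12) = -0.333
  v = (-7 - (-4)·1.000 - (-4)·1.000) / (-11) = -0.091
  w = (12 - (-4)·1.000 - (-2)·1.000) / (8) = 2.250
Iteration 2:
  u = (-12 - (-4)·-0.091 - (-4)·2.250) / (12) = -0.280
  v = (-7 - (-4)·-0.333 - (-4)·2.250) / (-11) = -0.061
  w = (12 - (-4)·-0.333 - (-2)·-0.091) / (8) = 1.311
Iteration 3:
  u = (-12 - (-4)·-0.061 - (-4)·1.311) / (12) = -0.583
  v = (-7 - (-4)·-0.280 - (-4)·1.311) / (-11) = 0.261
  w = (12 - (-4)·-0.280 - (-2)·-0.061) / (8) = 1.345

(-0.583, 0.261, 1.345)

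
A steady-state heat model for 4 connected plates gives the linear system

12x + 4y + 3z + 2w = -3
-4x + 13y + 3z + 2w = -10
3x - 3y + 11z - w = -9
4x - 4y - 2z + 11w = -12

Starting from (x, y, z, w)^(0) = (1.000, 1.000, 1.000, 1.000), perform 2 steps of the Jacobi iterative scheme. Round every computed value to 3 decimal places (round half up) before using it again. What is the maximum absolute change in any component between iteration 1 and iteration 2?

Iteration 1:
  x = (-3 - (4)·1.000 - (3)·1.000 - (2)·1.000) / (12) = -1.000
  y = (-10 - (-4)·1.000 - (3)·1.000 - (2)·1.000) / (13) = -0.846
  z = (-9 - (3)·1.000 - (-3)·1.000 - (-1)·1.000) / (11) = -0.727
  w = (-12 - (4)·1.000 - (-4)·1.000 - (-2)·1.000) / (11) = -0.909
Iteration 2:
  x = (-3 - (4)·-0.846 - (3)·-0.727 - (2)·-0.909) / (12) = 0.365
  y = (-10 - (-4)·-1.000 - (3)·-0.727 - (2)·-0.909) / (13) = -0.769
  z = (-9 - (3)·-1.000 - (-3)·-0.846 - (-1)·-0.909) / (11) = -0.859
  w = (-12 - (4)·-1.000 - (-4)·-0.846 - (-2)·-0.727) / (11) = -1.167
Change: (1.365, 0.077, -0.132, -0.258) → max |·| = 1.365

1.365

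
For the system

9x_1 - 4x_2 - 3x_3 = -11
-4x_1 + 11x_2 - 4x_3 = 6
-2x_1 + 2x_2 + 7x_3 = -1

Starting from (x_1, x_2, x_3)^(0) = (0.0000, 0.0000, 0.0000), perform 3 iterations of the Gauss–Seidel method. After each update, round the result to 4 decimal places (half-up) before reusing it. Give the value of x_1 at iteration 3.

-1.4457

Iteration 1:
  x_1 = (-11 - (-4)·0.0000 - (-3)·0.0000) / (9) = -1.2222
  x_2 = (6 - (-4)·-1.2222 - (-4)·0.0000) / (11) = 0.1010
  x_3 = (-1 - (-2)·-1.2222 - (2)·0.1010) / (7) = -0.5209
Iteration 2:
  x_1 = (-11 - (-4)·0.1010 - (-3)·-0.5209) / (9) = -1.3510
  x_2 = (6 - (-4)·-1.3510 - (-4)·-0.5209) / (11) = -0.1352
  x_3 = (-1 - (-2)·-1.3510 - (2)·-0.1352) / (7) = -0.4902
Iteration 3:
  x_1 = (-11 - (-4)·-0.1352 - (-3)·-0.4902) / (9) = -1.4457
  x_2 = (6 - (-4)·-1.4457 - (-4)·-0.4902) / (11) = -0.1585
  x_3 = (-1 - (-2)·-1.4457 - (2)·-0.1585) / (7) = -0.5106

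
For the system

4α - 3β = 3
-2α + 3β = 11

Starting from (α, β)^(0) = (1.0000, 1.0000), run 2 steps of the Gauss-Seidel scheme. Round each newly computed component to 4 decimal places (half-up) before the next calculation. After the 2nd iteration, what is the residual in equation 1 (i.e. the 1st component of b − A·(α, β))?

5.5000

Iteration 1:
  α = (3 - (-3)·1.0000) / (4) = 1.5000
  β = (11 - (-2)·1.5000) / (3) = 4.6667
Iteration 2:
  α = (3 - (-3)·4.6667) / (4) = 4.2500
  β = (11 - (-2)·4.2500) / (3) = 6.5000
Residual b − A·x = (5.5000, 0.0000)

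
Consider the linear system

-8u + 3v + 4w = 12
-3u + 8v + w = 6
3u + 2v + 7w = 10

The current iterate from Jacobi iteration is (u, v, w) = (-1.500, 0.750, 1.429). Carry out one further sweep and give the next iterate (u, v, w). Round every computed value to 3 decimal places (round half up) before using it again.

One sweep:
  u = (12 - (3)·0.750 - (4)·1.429) / (-8) = -0.504
  v = (6 - (-3)·-1.500 - (1)·1.429) / (8) = 0.009
  w = (10 - (3)·-1.500 - (2)·0.750) / (7) = 1.857

(-0.504, 0.009, 1.857)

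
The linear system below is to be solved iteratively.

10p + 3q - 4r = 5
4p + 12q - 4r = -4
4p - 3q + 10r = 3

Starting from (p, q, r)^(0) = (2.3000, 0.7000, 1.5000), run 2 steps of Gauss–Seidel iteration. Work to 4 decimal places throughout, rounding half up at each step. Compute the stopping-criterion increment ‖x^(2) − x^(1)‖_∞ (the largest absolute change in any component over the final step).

0.4020

Iteration 1:
  p = (5 - (3)·0.7000 - (-4)·1.5000) / (10) = 0.8900
  q = (-4 - (4)·0.8900 - (-4)·1.5000) / (12) = -0.1300
  r = (3 - (4)·0.8900 - (-3)·-0.1300) / (10) = -0.0950
Iteration 2:
  p = (5 - (3)·-0.1300 - (-4)·-0.0950) / (10) = 0.5010
  q = (-4 - (4)·0.5010 - (-4)·-0.0950) / (12) = -0.5320
  r = (3 - (4)·0.5010 - (-3)·-0.5320) / (10) = -0.0600
Change: (-0.3890, -0.4020, 0.0350) → max |·| = 0.4020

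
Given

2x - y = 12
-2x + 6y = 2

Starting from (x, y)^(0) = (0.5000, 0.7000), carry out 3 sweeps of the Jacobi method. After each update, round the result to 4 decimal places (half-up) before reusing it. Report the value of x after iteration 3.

Iteration 1:
  x = (12 - (-1)·0.7000) / (2) = 6.3500
  y = (2 - (-2)·0.5000) / (6) = 0.5000
Iteration 2:
  x = (12 - (-1)·0.5000) / (2) = 6.2500
  y = (2 - (-2)·6.3500) / (6) = 2.4500
Iteration 3:
  x = (12 - (-1)·2.4500) / (2) = 7.2250
  y = (2 - (-2)·6.2500) / (6) = 2.4167

7.2250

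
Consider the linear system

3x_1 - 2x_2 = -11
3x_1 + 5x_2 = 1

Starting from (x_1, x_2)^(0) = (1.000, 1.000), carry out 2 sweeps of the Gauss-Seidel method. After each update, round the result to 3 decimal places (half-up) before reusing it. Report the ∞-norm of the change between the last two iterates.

Iteration 1:
  x_1 = (-11 - (-2)·1.000) / (3) = -3.000
  x_2 = (1 - (3)·-3.000) / (5) = 2.000
Iteration 2:
  x_1 = (-11 - (-2)·2.000) / (3) = -2.333
  x_2 = (1 - (3)·-2.333) / (5) = 1.600
Change: (0.667, -0.400) → max |·| = 0.667

0.667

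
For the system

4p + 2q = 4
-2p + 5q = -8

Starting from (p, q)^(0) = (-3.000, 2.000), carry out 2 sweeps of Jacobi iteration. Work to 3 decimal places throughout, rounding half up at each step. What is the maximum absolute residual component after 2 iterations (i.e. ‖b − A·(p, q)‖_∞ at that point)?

4.800

Iteration 1:
  p = (4 - (2)·2.000) / (4) = 0.000
  q = (-8 - (-2)·-3.000) / (5) = -2.800
Iteration 2:
  p = (4 - (2)·-2.800) / (4) = 2.400
  q = (-8 - (-2)·0.000) / (5) = -1.600
Residual b − A·x = (-2.400, 4.800); ∞-norm = 4.800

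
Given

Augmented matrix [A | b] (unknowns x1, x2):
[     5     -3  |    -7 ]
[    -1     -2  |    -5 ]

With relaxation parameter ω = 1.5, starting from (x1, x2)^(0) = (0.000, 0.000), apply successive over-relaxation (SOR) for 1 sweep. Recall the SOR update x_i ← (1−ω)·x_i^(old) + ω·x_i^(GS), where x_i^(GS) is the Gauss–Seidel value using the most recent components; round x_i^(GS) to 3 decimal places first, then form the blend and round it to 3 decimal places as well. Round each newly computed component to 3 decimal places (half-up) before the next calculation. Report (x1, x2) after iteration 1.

(-2.100, 5.325)

Iteration 1:
  x1: GS value = (-7 - (-3)·0.000) / (5) = -1.400;  x1 ← (1−ω)·0.000 + ω·-1.400 = -2.100
  x2: GS value = (-5 - (-1)·-2.100) / (-2) = 3.550;  x2 ← (1−ω)·0.000 + ω·3.550 = 5.325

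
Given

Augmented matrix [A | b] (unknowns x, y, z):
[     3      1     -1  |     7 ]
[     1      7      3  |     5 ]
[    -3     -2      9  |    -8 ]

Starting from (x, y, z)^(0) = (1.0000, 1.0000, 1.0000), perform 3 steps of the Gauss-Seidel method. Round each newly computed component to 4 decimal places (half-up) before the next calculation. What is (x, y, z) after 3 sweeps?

(2.1804, 0.4124, -0.0704)

Iteration 1:
  x = (7 - (1)·1.0000 - (-1)·1.0000) / (3) = 2.3333
  y = (5 - (1)·2.3333 - (3)·1.0000) / (7) = -0.0476
  z = (-8 - (-3)·2.3333 - (-2)·-0.0476) / (9) = -0.1217
Iteration 2:
  x = (7 - (1)·-0.0476 - (-1)·-0.1217) / (3) = 2.3086
  y = (5 - (1)·2.3086 - (3)·-0.1217) / (7) = 0.4366
  z = (-8 - (-3)·2.3086 - (-2)·0.4366) / (9) = -0.0223
Iteration 3:
  x = (7 - (1)·0.4366 - (-1)·-0.0223) / (3) = 2.1804
  y = (5 - (1)·2.1804 - (3)·-0.0223) / (7) = 0.4124
  z = (-8 - (-3)·2.1804 - (-2)·0.4124) / (9) = -0.0704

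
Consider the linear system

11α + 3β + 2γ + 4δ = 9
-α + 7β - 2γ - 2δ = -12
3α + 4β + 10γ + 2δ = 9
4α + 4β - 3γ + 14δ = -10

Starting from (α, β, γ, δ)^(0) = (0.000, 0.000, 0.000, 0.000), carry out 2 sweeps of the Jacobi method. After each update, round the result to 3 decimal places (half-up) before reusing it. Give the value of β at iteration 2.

-1.544

Iteration 1:
  α = (9 - (3)·0.000 - (2)·0.000 - (4)·0.000) / (11) = 0.818
  β = (-12 - (-1)·0.000 - (-2)·0.000 - (-2)·0.000) / (7) = -1.714
  γ = (9 - (3)·0.000 - (4)·0.000 - (2)·0.000) / (10) = 0.900
  δ = (-10 - (4)·0.000 - (4)·0.000 - (-3)·0.000) / (14) = -0.714
Iteration 2:
  α = (9 - (3)·-1.714 - (2)·0.900 - (4)·-0.714) / (11) = 1.382
  β = (-12 - (-1)·0.818 - (-2)·0.900 - (-2)·-0.714) / (7) = -1.544
  γ = (9 - (3)·0.818 - (4)·-1.714 - (2)·-0.714) / (10) = 1.483
  δ = (-10 - (4)·0.818 - (4)·-1.714 - (-3)·0.900) / (14) = -0.265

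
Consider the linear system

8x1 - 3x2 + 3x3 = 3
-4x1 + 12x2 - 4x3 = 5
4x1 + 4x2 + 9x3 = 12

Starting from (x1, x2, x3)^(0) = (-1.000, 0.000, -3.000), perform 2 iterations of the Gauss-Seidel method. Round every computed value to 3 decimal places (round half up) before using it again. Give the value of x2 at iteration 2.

Iteration 1:
  x1 = (3 - (-3)·0.000 - (3)·-3.000) / (8) = 1.500
  x2 = (5 - (-4)·1.500 - (-4)·-3.000) / (12) = -0.083
  x3 = (12 - (4)·1.500 - (4)·-0.083) / (9) = 0.704
Iteration 2:
  x1 = (3 - (-3)·-0.083 - (3)·0.704) / (8) = 0.080
  x2 = (5 - (-4)·0.080 - (-4)·0.704) / (12) = 0.678
  x3 = (12 - (4)·0.080 - (4)·0.678) / (9) = 0.996

0.678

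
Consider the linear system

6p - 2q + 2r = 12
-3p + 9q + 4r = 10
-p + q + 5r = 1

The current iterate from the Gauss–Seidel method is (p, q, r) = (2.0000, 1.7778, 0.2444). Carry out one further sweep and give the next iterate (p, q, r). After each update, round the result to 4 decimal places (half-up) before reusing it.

(2.5111, 1.8395, 0.3343)

One sweep:
  p = (12 - (-2)·1.7778 - (2)·0.2444) / (6) = 2.5111
  q = (10 - (-3)·2.5111 - (4)·0.2444) / (9) = 1.8395
  r = (1 - (-1)·2.5111 - (1)·1.8395) / (5) = 0.3343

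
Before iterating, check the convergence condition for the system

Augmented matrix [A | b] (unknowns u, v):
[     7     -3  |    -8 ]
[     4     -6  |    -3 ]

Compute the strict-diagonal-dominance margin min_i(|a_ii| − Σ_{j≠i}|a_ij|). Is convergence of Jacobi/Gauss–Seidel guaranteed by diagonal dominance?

2

row 1: |7| − (3) = 4
row 2: |-6| − (4) = 2
minimum over rows = 2 → strictly diagonally dominant (convergence guaranteed)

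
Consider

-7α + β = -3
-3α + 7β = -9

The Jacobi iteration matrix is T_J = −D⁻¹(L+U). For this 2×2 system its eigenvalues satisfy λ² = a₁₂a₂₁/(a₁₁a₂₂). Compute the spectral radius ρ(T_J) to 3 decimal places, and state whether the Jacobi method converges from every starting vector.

a₁₂a₂₁/(a₁₁a₂₂) = (1)·(-3) / ((-7)·(7)) = 0.061224
ρ = √|0.061224| = √0.061224 = 0.247
ρ < 1, so Jacobi converges

0.247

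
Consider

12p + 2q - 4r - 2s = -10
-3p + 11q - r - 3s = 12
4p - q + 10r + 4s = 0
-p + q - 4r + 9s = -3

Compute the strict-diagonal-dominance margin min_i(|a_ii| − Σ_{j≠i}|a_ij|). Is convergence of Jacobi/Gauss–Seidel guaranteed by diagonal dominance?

1

row 1: |12| − (2+4+2) = 4
row 2: |11| − (3+1+3) = 4
row 3: |10| − (4+1+4) = 1
row 4: |9| − (1+1+4) = 3
minimum over rows = 1 → strictly diagonally dominant (convergence guaranteed)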